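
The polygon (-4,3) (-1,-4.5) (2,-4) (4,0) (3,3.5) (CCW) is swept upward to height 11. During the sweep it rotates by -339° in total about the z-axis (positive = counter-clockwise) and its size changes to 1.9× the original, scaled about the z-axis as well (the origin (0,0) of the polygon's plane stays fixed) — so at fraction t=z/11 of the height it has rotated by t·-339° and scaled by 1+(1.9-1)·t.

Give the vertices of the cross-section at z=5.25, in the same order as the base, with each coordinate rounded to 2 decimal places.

t = z/height = 5.25/11 = 0.477273
s = 1 + (scale-1)·z/height = 1 + (1.9-1)·5.25/11 = 1.429545
θ = twist·z/height = -339°·5.25/11 = -161.7955° = -2.823863 rad
cos θ = -0.949947, sin θ = -0.312410 (intermediates below are computed at full precision and shown rounded to 5 d.p.)
v1: (-4,3) → rotate → (4.73702,-1.60020) → ×s → (6.77179,-2.28756) → (6.77,-2.29)
v2: (-1,-4.5) → rotate → (-0.45590,4.58717) → ×s → (-0.65173,6.55757) → (-0.65,6.56)
v3: (2,-4) → rotate → (-3.14954,3.17497) → ×s → (-4.50240,4.53876) → (-4.50,4.54)
v4: (4,0) → rotate → (-3.79979,-1.24964) → ×s → (-5.43197,-1.78642) → (-5.43,-1.79)
v5: (3,3.5) → rotate → (-1.75641,-4.26205) → ×s → (-2.51086,-6.09279) → (-2.51,-6.09)

Cross-section at z=5.25: (6.77,-2.29) (-0.65,6.56) (-4.50,4.54) (-5.43,-1.79) (-2.51,-6.09)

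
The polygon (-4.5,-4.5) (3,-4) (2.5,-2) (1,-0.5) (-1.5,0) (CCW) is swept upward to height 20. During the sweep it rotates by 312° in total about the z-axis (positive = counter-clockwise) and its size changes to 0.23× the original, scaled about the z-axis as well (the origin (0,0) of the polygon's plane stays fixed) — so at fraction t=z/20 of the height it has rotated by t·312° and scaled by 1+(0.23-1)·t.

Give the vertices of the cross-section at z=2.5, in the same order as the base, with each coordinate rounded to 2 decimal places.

Cross-section at z=2.5: (-0.60,-5.72) (4.38,-1.10) (2.89,0.02) (0.99,0.22) (-1.05,-0.85)

t = z/height = 2.5/20 = 0.125
s = 1 + (scale-1)·z/height = 1 + (0.23-1)·2.5/20 = 0.903750
θ = twist·z/height = 312°·2.5/20 = 39.0000° = 0.680678 rad
cos θ = 0.777146, sin θ = 0.629320 (intermediates below are computed at full precision and shown rounded to 5 d.p.)
v1: (-4.5,-4.5) → rotate → (-0.66522,-6.32910) → ×s → (-0.60119,-5.71992) → (-0.60,-5.72)
v2: (3,-4) → rotate → (4.84872,-1.22062) → ×s → (4.38203,-1.10314) → (4.38,-1.10)
v3: (2.5,-2) → rotate → (3.20151,0.01901) → ×s → (2.89336,0.01718) → (2.89,0.02)
v4: (1,-0.5) → rotate → (1.09181,0.24075) → ×s → (0.98672,0.21758) → (0.99,0.22)
v5: (-1.5,0) → rotate → (-1.16572,-0.94398) → ×s → (-1.05352,-0.85312) → (-1.05,-0.85)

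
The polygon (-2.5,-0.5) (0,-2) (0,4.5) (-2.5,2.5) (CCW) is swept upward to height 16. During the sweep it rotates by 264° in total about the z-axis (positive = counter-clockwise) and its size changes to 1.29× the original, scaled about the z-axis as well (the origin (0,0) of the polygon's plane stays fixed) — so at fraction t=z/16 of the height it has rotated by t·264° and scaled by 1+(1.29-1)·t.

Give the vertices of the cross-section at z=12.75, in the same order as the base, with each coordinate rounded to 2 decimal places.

Cross-section at z=12.75: (2.34,2.09) (-1.25,2.12) (2.80,-4.78) (4.21,-1.10)

t = z/height = 12.75/16 = 0.796875
s = 1 + (scale-1)·z/height = 1 + (1.29-1)·12.75/16 = 1.231094
θ = twist·z/height = 264°·12.75/16 = 210.3750° = 3.671736 rad
cos θ = -0.862734, sin θ = -0.505657 (intermediates below are computed at full precision and shown rounded to 5 d.p.)
v1: (-2.5,-0.5) → rotate → (1.90401,1.69551) → ×s → (2.34401,2.08733) → (2.34,2.09)
v2: (0,-2) → rotate → (-1.01131,1.72547) → ×s → (-1.24502,2.12421) → (-1.25,2.12)
v3: (0,4.5) → rotate → (2.27546,-3.88230) → ×s → (2.80130,-4.77948) → (2.80,-4.78)
v4: (-2.5,2.5) → rotate → (3.42098,-0.89269) → ×s → (4.21155,-1.09899) → (4.21,-1.10)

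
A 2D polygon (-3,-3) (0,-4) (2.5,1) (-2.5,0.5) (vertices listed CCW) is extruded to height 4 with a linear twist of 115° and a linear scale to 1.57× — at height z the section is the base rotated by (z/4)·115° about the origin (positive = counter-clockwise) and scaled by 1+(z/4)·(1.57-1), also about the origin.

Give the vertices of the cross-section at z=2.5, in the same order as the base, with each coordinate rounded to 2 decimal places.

t = z/height = 2.5/4 = 0.625
s = 1 + (scale-1)·z/height = 1 + (1.57-1)·2.5/4 = 1.356250
θ = twist·z/height = 115°·2.5/4 = 71.8750° = 1.254455 rad
cos θ = 0.311091, sin θ = 0.950380 (intermediates below are computed at full precision and shown rounded to 5 d.p.)
v1: (-3,-3) → rotate → (1.91787,-3.78441) → ×s → (2.60111,-5.13261) → (2.60,-5.13)
v2: (0,-4) → rotate → (3.80152,-1.24436) → ×s → (5.15581,-1.68767) → (5.16,-1.69)
v3: (2.5,1) → rotate → (-0.17265,2.68704) → ×s → (-0.23416,3.64430) → (-0.23,3.64)
v4: (-2.5,0.5) → rotate → (-1.25292,-2.22040) → ×s → (-1.69927,-3.01142) → (-1.70,-3.01)

Cross-section at z=2.5: (2.60,-5.13) (5.16,-1.69) (-0.23,3.64) (-1.70,-3.01)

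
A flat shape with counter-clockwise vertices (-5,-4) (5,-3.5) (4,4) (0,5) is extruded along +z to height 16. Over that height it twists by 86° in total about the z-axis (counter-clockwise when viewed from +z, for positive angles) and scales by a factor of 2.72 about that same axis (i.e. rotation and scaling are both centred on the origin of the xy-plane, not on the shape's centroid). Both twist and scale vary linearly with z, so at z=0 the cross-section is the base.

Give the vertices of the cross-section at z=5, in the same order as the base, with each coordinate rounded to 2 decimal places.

t = z/height = 5/16 = 0.3125
s = 1 + (scale-1)·z/height = 1 + (2.72-1)·5/16 = 1.537500
θ = twist·z/height = 86°·5/16 = 26.8750° = 0.469057 rad
cos θ = 0.891995, sin θ = 0.452046 (intermediates below are computed at full precision and shown rounded to 5 d.p.)
v1: (-5,-4) → rotate → (-2.65179,-5.82821) → ×s → (-4.07713,-8.96087) → (-4.08,-8.96)
v2: (5,-3.5) → rotate → (6.04213,-0.86175) → ×s → (9.28978,-1.32495) → (9.29,-1.32)
v3: (4,4) → rotate → (1.75980,5.37616) → ×s → (2.70569,8.26585) → (2.71,8.27)
v4: (0,5) → rotate → (-2.26023,4.45997) → ×s → (-3.47510,6.85721) → (-3.48,6.86)

Cross-section at z=5: (-4.08,-8.96) (9.29,-1.32) (2.71,8.27) (-3.48,6.86)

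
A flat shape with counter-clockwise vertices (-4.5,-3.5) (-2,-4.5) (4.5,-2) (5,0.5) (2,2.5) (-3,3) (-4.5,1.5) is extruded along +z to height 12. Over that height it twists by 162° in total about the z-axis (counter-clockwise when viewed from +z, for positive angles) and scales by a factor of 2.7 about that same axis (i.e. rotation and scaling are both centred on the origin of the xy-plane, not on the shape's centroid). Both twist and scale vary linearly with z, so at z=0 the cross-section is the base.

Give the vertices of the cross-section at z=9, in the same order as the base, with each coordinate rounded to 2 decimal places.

t = z/height = 9/12 = 0.75
s = 1 + (scale-1)·z/height = 1 + (2.7-1)·9/12 = 2.275000
θ = twist·z/height = 162°·9/12 = 121.5000° = 2.120575 rad
cos θ = -0.522499, sin θ = 0.852640 (intermediates below are computed at full precision and shown rounded to 5 d.p.)
v1: (-4.5,-3.5) → rotate → (5.33548,-2.00814) → ×s → (12.13823,-4.56851) → (12.14,-4.57)
v2: (-2,-4.5) → rotate → (4.88188,0.64596) → ×s → (11.10627,1.46957) → (11.11,1.47)
v3: (4.5,-2) → rotate → (-0.64596,4.88188) → ×s → (-1.46957,11.10627) → (-1.47,11.11)
v4: (5,0.5) → rotate → (-3.03881,4.00195) → ×s → (-6.91330,9.10444) → (-6.91,9.10)
v5: (2,2.5) → rotate → (-3.17660,0.39903) → ×s → (-7.22676,0.90780) → (-7.23,0.91)
v6: (-3,3) → rotate → (-0.99042,-4.12542) → ×s → (-2.25322,-9.38532) → (-2.25,-9.39)
v7: (-4.5,1.5) → rotate → (1.07228,-4.62063) → ×s → (2.43944,-10.51193) → (2.44,-10.51)

Cross-section at z=9: (12.14,-4.57) (11.11,1.47) (-1.47,11.11) (-6.91,9.10) (-7.23,0.91) (-2.25,-9.39) (2.44,-10.51)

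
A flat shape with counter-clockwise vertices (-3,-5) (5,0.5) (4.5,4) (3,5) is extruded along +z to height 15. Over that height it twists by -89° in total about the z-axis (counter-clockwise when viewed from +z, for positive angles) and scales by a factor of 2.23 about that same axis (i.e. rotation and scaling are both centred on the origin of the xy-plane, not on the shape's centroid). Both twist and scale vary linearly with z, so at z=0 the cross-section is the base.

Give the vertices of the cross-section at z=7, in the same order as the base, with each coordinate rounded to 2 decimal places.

t = z/height = 7/15 = 0.466667
s = 1 + (scale-1)·z/height = 1 + (2.23-1)·7/15 = 1.574000
θ = twist·z/height = -89°·7/15 = -41.5333° = -0.724893 rad
cos θ = 0.748570, sin θ = -0.663056 (intermediates below are computed at full precision and shown rounded to 5 d.p.)
v1: (-3,-5) → rotate → (-5.56099,-1.75368) → ×s → (-8.75300,-2.76030) → (-8.75,-2.76)
v2: (5,0.5) → rotate → (4.07438,-2.94099) → ×s → (6.41307,-4.62912) → (6.41,-4.63)
v3: (4.5,4) → rotate → (6.02079,0.01053) → ×s → (9.47672,0.01657) → (9.48,0.02)
v4: (3,5) → rotate → (5.56099,1.75368) → ×s → (8.75300,2.76030) → (8.75,2.76)

Cross-section at z=7: (-8.75,-2.76) (6.41,-4.63) (9.48,0.02) (8.75,2.76)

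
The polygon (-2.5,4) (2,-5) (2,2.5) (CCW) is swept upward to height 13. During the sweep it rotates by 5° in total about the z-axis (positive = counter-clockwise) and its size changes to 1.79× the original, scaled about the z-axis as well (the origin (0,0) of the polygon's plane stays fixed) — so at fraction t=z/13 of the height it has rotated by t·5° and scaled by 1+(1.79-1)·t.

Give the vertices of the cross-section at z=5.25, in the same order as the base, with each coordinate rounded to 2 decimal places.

t = z/height = 5.25/13 = 0.403846
s = 1 + (scale-1)·z/height = 1 + (1.79-1)·5.25/13 = 1.319038
θ = twist·z/height = 5°·5.25/13 = 2.0192° = 0.035242 rad
cos θ = 0.999379, sin θ = 0.035235 (intermediates below are computed at full precision and shown rounded to 5 d.p.)
v1: (-2.5,4) → rotate → (-2.63939,3.90943) → ×s → (-3.48145,5.15669) → (-3.48,5.16)
v2: (2,-5) → rotate → (2.17493,-4.92643) → ×s → (2.86882,-6.49814) → (2.87,-6.50)
v3: (2,2.5) → rotate → (1.91067,2.56892) → ×s → (2.52025,3.38850) → (2.52,3.39)

Cross-section at z=5.25: (-3.48,5.16) (2.87,-6.50) (2.52,3.39)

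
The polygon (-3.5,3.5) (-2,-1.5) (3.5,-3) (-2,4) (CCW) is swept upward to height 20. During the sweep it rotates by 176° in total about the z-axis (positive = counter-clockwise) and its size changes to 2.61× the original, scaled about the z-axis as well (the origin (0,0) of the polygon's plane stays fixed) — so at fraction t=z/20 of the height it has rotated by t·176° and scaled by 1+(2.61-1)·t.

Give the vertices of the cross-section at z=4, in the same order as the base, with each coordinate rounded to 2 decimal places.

Cross-section at z=4: (-6.45,1.11) (-1.02,-3.14) (6.07,-0.57) (-5.21,2.80)

t = z/height = 4/20 = 0.2
s = 1 + (scale-1)·z/height = 1 + (2.61-1)·4/20 = 1.322000
θ = twist·z/height = 176°·4/20 = 35.2000° = 0.614356 rad
cos θ = 0.817145, sin θ = 0.576432 (intermediates below are computed at full precision and shown rounded to 5 d.p.)
v1: (-3.5,3.5) → rotate → (-4.87752,0.84249) → ×s → (-6.44808,1.11378) → (-6.45,1.11)
v2: (-2,-1.5) → rotate → (-0.76964,-2.37858) → ×s → (-1.01747,-3.14449) → (-1.02,-3.14)
v3: (3.5,-3) → rotate → (4.58930,-0.43392) → ×s → (6.06706,-0.57364) → (6.07,-0.57)
v4: (-2,4) → rotate → (-3.94002,2.11571) → ×s → (-5.20871,2.79698) → (-5.21,2.80)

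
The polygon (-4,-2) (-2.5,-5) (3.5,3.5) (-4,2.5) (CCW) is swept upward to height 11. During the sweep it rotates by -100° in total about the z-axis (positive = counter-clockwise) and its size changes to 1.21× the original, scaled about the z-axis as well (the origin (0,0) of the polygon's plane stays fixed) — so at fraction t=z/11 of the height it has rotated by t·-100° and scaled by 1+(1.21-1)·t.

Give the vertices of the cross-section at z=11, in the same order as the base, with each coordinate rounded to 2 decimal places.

Cross-section at z=11: (-1.54,5.19) (-5.43,4.03) (3.44,-4.91) (3.82,4.24)

t = z/height = 11/11 = 1
s = 1 + (scale-1)·z/height = 1 + (1.21-1)·11/11 = 1.210000
θ = twist·z/height = -100°·11/11 = -100.0000° = -1.745329 rad
cos θ = -0.173648, sin θ = -0.984808 (intermediates below are computed at full precision and shown rounded to 5 d.p.)
v1: (-4,-2) → rotate → (-1.27502,4.28653) → ×s → (-1.54278,5.18670) → (-1.54,5.19)
v2: (-2.5,-5) → rotate → (-4.48992,3.33026) → ×s → (-5.43280,4.02961) → (-5.43,4.03)
v3: (3.5,3.5) → rotate → (2.83906,-4.05460) → ×s → (3.43526,-4.90606) → (3.44,-4.91)
v4: (-4,2.5) → rotate → (3.15661,3.50511) → ×s → (3.81950,4.24118) → (3.82,4.24)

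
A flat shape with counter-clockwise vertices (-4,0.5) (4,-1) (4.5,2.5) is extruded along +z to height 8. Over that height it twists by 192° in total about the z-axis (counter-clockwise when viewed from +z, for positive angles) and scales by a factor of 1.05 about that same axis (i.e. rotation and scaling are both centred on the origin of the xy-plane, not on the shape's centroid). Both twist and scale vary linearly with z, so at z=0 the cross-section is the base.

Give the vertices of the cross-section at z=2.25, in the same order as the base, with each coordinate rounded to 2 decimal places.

t = z/height = 2.25/8 = 0.28125
s = 1 + (scale-1)·z/height = 1 + (1.05-1)·2.25/8 = 1.014063
θ = twist·z/height = 192°·2.25/8 = 54.0000° = 0.942478 rad
cos θ = 0.587785, sin θ = 0.809017 (intermediates below are computed at full precision and shown rounded to 5 d.p.)
v1: (-4,0.5) → rotate → (-2.75565,-2.94218) → ×s → (-2.79440,-2.98355) → (-2.79,-2.98)
v2: (4,-1) → rotate → (3.16016,2.64828) → ×s → (3.20460,2.68552) → (3.20,2.69)
v3: (4.5,2.5) → rotate → (0.62249,5.11004) → ×s → (0.63124,5.18190) → (0.63,5.18)

Cross-section at z=2.25: (-2.79,-2.98) (3.20,2.69) (0.63,5.18)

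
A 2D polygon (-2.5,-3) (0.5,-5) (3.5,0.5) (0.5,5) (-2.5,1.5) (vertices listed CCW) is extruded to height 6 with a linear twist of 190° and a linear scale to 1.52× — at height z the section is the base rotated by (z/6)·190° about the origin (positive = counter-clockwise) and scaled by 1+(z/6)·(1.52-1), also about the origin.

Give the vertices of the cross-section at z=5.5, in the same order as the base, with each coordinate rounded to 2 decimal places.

t = z/height = 5.5/6 = 0.916667
s = 1 + (scale-1)·z/height = 1 + (1.52-1)·5.5/6 = 1.476667
θ = twist·z/height = 190°·5.5/6 = 174.1667° = 3.039782 rad
cos θ = -0.994822, sin θ = 0.101635 (intermediates below are computed at full precision and shown rounded to 5 d.p.)
v1: (-2.5,-3) → rotate → (2.79196,2.73038) → ×s → (4.12279,4.03186) → (4.12,4.03)
v2: (0.5,-5) → rotate → (0.01076,5.02493) → ×s → (0.01590,7.42014) → (0.02,7.42)
v3: (3.5,0.5) → rotate → (-3.53269,-0.14169) → ×s → (-5.21661,-0.20923) → (-5.22,-0.21)
v4: (0.5,5) → rotate → (-1.00559,-4.92329) → ×s → (-1.48492,-7.27006) → (-1.48,-7.27)
v5: (-2.5,1.5) → rotate → (2.33460,-1.74632) → ×s → (3.44743,-2.57873) → (3.45,-2.58)

Cross-section at z=5.5: (4.12,4.03) (0.02,7.42) (-5.22,-0.21) (-1.48,-7.27) (3.45,-2.58)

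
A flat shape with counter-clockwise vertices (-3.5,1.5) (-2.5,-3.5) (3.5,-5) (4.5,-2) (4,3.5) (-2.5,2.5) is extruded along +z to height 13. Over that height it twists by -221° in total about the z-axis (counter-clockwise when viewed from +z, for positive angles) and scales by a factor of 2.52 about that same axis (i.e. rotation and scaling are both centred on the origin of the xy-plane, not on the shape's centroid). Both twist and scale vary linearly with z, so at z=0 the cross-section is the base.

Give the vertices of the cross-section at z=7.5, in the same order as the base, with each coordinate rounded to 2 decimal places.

Cross-section at z=7.5: (6.23,3.50) (-2.36,7.72) (-11.44,0.50) (-8.12,-4.42) (0.64,-9.96) (6.58,0.87)

t = z/height = 7.5/13 = 0.576923
s = 1 + (scale-1)·z/height = 1 + (2.52-1)·7.5/13 = 1.876923
θ = twist·z/height = -221°·7.5/13 = -127.5000° = -2.225295 rad
cos θ = -0.608761, sin θ = -0.793353 (intermediates below are computed at full precision and shown rounded to 5 d.p.)
v1: (-3.5,1.5) → rotate → (3.32070,1.86359) → ×s → (6.23269,3.49782) → (6.23,3.50)
v2: (-2.5,-3.5) → rotate → (-1.25483,4.11405) → ×s → (-2.35523,7.72175) → (-2.36,7.72)
v3: (3.5,-5) → rotate → (-6.09743,0.26707) → ×s → (-11.44441,0.50127) → (-11.44,0.50)
v4: (4.5,-2) → rotate → (-4.32613,-2.35257) → ×s → (-8.11982,-4.41559) → (-8.12,-4.42)
v5: (4,3.5) → rotate → (0.34169,-5.30408) → ×s → (0.64133,-9.95535) → (0.64,-9.96)
v6: (-2.5,2.5) → rotate → (3.50529,0.46148) → ×s → (6.57915,0.86616) → (6.58,0.87)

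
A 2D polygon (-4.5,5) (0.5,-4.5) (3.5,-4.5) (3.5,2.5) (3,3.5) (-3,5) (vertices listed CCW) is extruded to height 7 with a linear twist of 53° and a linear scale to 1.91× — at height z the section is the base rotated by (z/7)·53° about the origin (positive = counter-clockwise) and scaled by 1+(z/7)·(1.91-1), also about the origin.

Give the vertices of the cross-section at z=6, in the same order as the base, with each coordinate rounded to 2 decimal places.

t = z/height = 6/7 = 0.857143
s = 1 + (scale-1)·z/height = 1 + (1.91-1)·6/7 = 1.780000
θ = twist·z/height = 53°·6/7 = 45.4286° = 0.792878 rad
cos θ = 0.701798, sin θ = 0.712376 (intermediates below are computed at full precision and shown rounded to 5 d.p.)
v1: (-4.5,5) → rotate → (-6.71997,0.30330) → ×s → (-11.96155,0.53987) → (-11.96,0.54)
v2: (0.5,-4.5) → rotate → (3.55659,-2.80190) → ×s → (6.33073,-4.98739) → (6.33,-4.99)
v3: (3.5,-4.5) → rotate → (5.66199,-0.66477) → ×s → (10.07833,-1.18330) → (10.08,-1.18)
v4: (3.5,2.5) → rotate → (0.67535,4.24781) → ×s → (1.20213,7.56110) → (1.20,7.56)
v5: (3,3.5) → rotate → (-0.38792,4.59342) → ×s → (-0.69050,8.17629) → (-0.69,8.18)
v6: (-3,5) → rotate → (-5.66727,1.37186) → ×s → (-10.08775,2.44191) → (-10.09,2.44)

Cross-section at z=6: (-11.96,0.54) (6.33,-4.99) (10.08,-1.18) (1.20,7.56) (-0.69,8.18) (-10.09,2.44)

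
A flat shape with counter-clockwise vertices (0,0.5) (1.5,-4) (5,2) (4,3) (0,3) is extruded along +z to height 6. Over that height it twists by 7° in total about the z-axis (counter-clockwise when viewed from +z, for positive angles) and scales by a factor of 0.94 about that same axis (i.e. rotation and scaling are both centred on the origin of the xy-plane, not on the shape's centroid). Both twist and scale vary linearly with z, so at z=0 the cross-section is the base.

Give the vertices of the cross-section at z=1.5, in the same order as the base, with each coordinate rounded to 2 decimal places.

t = z/height = 1.5/6 = 0.25
s = 1 + (scale-1)·z/height = 1 + (0.94-1)·1.5/6 = 0.985000
θ = twist·z/height = 7°·1.5/6 = 1.7500° = 0.030543 rad
cos θ = 0.999534, sin θ = 0.030539 (intermediates below are computed at full precision and shown rounded to 5 d.p.)
v1: (0,0.5) → rotate → (-0.01527,0.49977) → ×s → (-0.01504,0.49227) → (-0.02,0.49)
v2: (1.5,-4) → rotate → (1.62145,-3.95233) → ×s → (1.59713,-3.89304) → (1.60,-3.89)
v3: (5,2) → rotate → (4.93659,2.15176) → ×s → (4.86254,2.11948) → (4.86,2.12)
v4: (4,3) → rotate → (3.90652,3.12075) → ×s → (3.84792,3.07394) → (3.85,3.07)
v5: (0,3) → rotate → (-0.09162,2.99860) → ×s → (-0.09024,2.95362) → (-0.09,2.95)

Cross-section at z=1.5: (-0.02,0.49) (1.60,-3.89) (4.86,2.12) (3.85,3.07) (-0.09,2.95)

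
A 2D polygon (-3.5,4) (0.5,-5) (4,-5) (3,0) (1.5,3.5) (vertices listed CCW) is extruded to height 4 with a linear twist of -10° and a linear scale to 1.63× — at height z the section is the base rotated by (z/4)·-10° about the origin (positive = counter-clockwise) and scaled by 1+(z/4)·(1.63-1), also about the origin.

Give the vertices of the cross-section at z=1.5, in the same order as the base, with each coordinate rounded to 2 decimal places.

t = z/height = 1.5/4 = 0.375
s = 1 + (scale-1)·z/height = 1 + (1.63-1)·1.5/4 = 1.236250
θ = twist·z/height = -10°·1.5/4 = -3.7500° = -0.065450 rad
cos θ = 0.997859, sin θ = -0.065403 (intermediates below are computed at full precision and shown rounded to 5 d.p.)
v1: (-3.5,4) → rotate → (-3.23089,4.22035) → ×s → (-3.99419,5.21740) → (-3.99,5.22)
v2: (0.5,-5) → rotate → (0.17191,-5.02200) → ×s → (0.21253,-6.20844) → (0.21,-6.21)
v3: (4,-5) → rotate → (3.66442,-5.25091) → ×s → (4.53014,-6.49143) → (4.53,-6.49)
v4: (3,0) → rotate → (2.99358,-0.19621) → ×s → (3.70081,-0.24256) → (3.70,-0.24)
v5: (1.5,3.5) → rotate → (1.72570,3.39440) → ×s → (2.13340,4.19633) → (2.13,4.20)

Cross-section at z=1.5: (-3.99,5.22) (0.21,-6.21) (4.53,-6.49) (3.70,-0.24) (2.13,4.20)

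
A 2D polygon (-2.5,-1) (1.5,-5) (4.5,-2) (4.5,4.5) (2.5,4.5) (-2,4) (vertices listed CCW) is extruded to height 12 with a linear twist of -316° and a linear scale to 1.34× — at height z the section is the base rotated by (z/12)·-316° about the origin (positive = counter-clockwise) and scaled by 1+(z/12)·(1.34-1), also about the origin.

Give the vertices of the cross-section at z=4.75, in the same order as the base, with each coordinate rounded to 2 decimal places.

t = z/height = 4.75/12 = 0.395833
s = 1 + (scale-1)·z/height = 1 + (1.34-1)·4.75/12 = 1.134583
θ = twist·z/height = -316°·4.75/12 = -125.0833° = -2.183116 rad
cos θ = -0.574767, sin θ = -0.818317 (intermediates below are computed at full precision and shown rounded to 5 d.p.)
v1: (-2.5,-1) → rotate → (0.61860,2.62056) → ×s → (0.70185,2.97324) → (0.70,2.97)
v2: (1.5,-5) → rotate → (-4.95374,1.64636) → ×s → (-5.62043,1.86793) → (-5.62,1.87)
v3: (4.5,-2) → rotate → (-4.22309,-2.53289) → ×s → (-4.79144,-2.87378) → (-4.79,-2.87)
v4: (4.5,4.5) → rotate → (1.09597,-6.26888) → ×s → (1.24347,-7.11257) → (1.24,-7.11)
v5: (2.5,4.5) → rotate → (2.24551,-4.63224) → ×s → (2.54772,-5.25567) → (2.55,-5.26)
v6: (-2,4) → rotate → (4.42280,-0.66244) → ×s → (5.01804,-0.75159) → (5.02,-0.75)

Cross-section at z=4.75: (0.70,2.97) (-5.62,1.87) (-4.79,-2.87) (1.24,-7.11) (2.55,-5.26) (5.02,-0.75)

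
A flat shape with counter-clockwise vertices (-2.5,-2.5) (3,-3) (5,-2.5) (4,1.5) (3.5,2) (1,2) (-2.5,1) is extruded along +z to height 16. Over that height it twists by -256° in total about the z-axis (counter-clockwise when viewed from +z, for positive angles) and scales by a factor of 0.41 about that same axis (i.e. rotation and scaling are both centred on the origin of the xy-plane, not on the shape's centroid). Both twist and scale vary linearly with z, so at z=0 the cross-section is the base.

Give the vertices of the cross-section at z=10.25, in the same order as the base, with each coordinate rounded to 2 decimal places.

t = z/height = 10.25/16 = 0.640625
s = 1 + (scale-1)·z/height = 1 + (0.41-1)·10.25/16 = 0.622031
θ = twist·z/height = -256°·10.25/16 = -164.0000° = -2.862340 rad
cos θ = -0.961262, sin θ = -0.275637 (intermediates below are computed at full precision and shown rounded to 5 d.p.)
v1: (-2.5,-2.5) → rotate → (1.71406,3.09225) → ×s → (1.06620,1.92347) → (1.07,1.92)
v2: (3,-3) → rotate → (-3.71070,2.05687) → ×s → (-2.30817,1.27944) → (-2.31,1.28)
v3: (5,-2.5) → rotate → (-5.49540,1.02497) → ×s → (-3.41831,0.63756) → (-3.42,0.64)
v4: (4,1.5) → rotate → (-3.43159,-2.54444) → ×s → (-2.13456,-1.58272) → (-2.13,-1.58)
v5: (3.5,2) → rotate → (-2.81314,-2.88725) → ×s → (-1.74986,-1.79596) → (-1.75,-1.80)
v6: (1,2) → rotate → (-0.40999,-2.19816) → ×s → (-0.25502,-1.36732) → (-0.26,-1.37)
v7: (-2.5,1) → rotate → (2.67879,-0.27217) → ×s → (1.66629,-0.16930) → (1.67,-0.17)

Cross-section at z=10.25: (1.07,1.92) (-2.31,1.28) (-3.42,0.64) (-2.13,-1.58) (-1.75,-1.80) (-0.26,-1.37) (1.67,-0.17)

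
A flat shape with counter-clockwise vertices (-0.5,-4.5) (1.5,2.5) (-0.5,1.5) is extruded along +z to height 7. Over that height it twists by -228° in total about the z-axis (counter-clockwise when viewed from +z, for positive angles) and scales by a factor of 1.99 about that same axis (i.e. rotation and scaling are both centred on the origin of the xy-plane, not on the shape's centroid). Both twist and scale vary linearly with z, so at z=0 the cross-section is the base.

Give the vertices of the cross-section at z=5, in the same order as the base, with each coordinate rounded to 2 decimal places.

Cross-section at z=5: (-1.45,7.59) (-1.19,-4.83) (1.57,-2.20)

t = z/height = 5/7 = 0.714286
s = 1 + (scale-1)·z/height = 1 + (1.99-1)·5/7 = 1.707143
θ = twist·z/height = -228°·5/7 = -162.8571° = -2.842393 rad
cos θ = -0.955573, sin θ = -0.294755 (intermediates below are computed at full precision and shown rounded to 5 d.p.)
v1: (-0.5,-4.5) → rotate → (-0.84861,4.44746) → ×s → (-1.44870,7.59244) → (-1.45,7.59)
v2: (1.5,2.5) → rotate → (-0.69647,-2.83106) → ×s → (-1.18898,-4.83303) → (-1.19,-4.83)
v3: (-0.5,1.5) → rotate → (0.91992,-1.28598) → ×s → (1.57043,-2.19535) → (1.57,-2.20)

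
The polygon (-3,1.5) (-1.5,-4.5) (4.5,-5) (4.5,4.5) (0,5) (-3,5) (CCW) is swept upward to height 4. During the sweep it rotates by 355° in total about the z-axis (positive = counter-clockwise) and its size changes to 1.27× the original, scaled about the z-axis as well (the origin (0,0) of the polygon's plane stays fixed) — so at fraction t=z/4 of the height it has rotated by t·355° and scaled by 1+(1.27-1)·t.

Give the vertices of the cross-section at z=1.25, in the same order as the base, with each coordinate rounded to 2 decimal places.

Cross-section at z=1.25: (-0.36,-3.62) (5.14,0.22) (3.32,6.49) (-6.30,2.81) (-5.06,-1.94) (-3.90,-4.98)

t = z/height = 1.25/4 = 0.3125
s = 1 + (scale-1)·z/height = 1 + (1.27-1)·1.25/4 = 1.084375
θ = twist·z/height = 355°·1.25/4 = 110.9375° = 1.936225 rad
cos θ = -0.357349, sin θ = 0.933971 (intermediates below are computed at full precision and shown rounded to 5 d.p.)
v1: (-3,1.5) → rotate → (-0.32891,-3.33794) → ×s → (-0.35666,-3.61957) → (-0.36,-3.62)
v2: (-1.5,-4.5) → rotate → (4.73889,0.20712) → ×s → (5.13874,0.22459) → (5.14,0.22)
v3: (4.5,-5) → rotate → (3.06178,5.98962) → ×s → (3.32012,6.49499) → (3.32,6.49)
v4: (4.5,4.5) → rotate → (-5.81094,2.59480) → ×s → (-6.30124,2.81373) → (-6.30,2.81)
v5: (0,5) → rotate → (-4.66985,-1.78675) → ×s → (-5.06387,-1.93750) → (-5.06,-1.94)
v6: (-3,5) → rotate → (-3.59781,-4.58866) → ×s → (-3.90137,-4.97583) → (-3.90,-4.98)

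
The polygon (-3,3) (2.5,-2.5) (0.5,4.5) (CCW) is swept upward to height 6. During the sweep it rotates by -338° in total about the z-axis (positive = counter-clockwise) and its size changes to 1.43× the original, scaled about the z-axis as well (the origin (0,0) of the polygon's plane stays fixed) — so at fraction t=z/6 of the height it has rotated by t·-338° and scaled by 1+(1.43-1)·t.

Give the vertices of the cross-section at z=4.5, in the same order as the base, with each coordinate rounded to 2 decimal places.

t = z/height = 4.5/6 = 0.75
s = 1 + (scale-1)·z/height = 1 + (1.43-1)·4.5/6 = 1.322500
θ = twist·z/height = -338°·4.5/6 = -253.5000° = -4.424410 rad
cos θ = -0.284015, sin θ = 0.958820 (intermediates below are computed at full precision and shown rounded to 5 d.p.)
v1: (-3,3) → rotate → (-2.02441,-3.72851) → ×s → (-2.67729,-4.93095) → (-2.68,-4.93)
v2: (2.5,-2.5) → rotate → (1.68701,3.10709) → ×s → (2.23107,4.10912) → (2.23,4.11)
v3: (0.5,4.5) → rotate → (-4.45670,-0.79866) → ×s → (-5.89398,-1.05623) → (-5.89,-1.06)

Cross-section at z=4.5: (-2.68,-4.93) (2.23,4.11) (-5.89,-1.06)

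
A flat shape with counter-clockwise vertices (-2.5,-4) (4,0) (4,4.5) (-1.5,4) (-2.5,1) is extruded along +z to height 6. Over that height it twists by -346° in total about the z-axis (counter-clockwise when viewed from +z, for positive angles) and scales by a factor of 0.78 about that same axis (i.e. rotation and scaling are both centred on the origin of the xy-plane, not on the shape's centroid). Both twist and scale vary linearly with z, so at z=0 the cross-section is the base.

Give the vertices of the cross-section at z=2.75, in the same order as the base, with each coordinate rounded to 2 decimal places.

Cross-section at z=2.75: (0.78,4.17) (-3.35,-1.31) (-1.87,-5.08) (2.57,-2.86) (2.42,-0.02)

t = z/height = 2.75/6 = 0.458333
s = 1 + (scale-1)·z/height = 1 + (0.78-1)·2.75/6 = 0.899167
θ = twist·z/height = -346°·2.75/6 = -158.5833° = -2.767801 rad
cos θ = -0.930950, sin θ = -0.365148 (intermediates below are computed at full precision and shown rounded to 5 d.p.)
v1: (-2.5,-4) → rotate → (0.86678,4.63667) → ×s → (0.77938,4.16914) → (0.78,4.17)
v2: (4,0) → rotate → (-3.72380,-1.46059) → ×s → (-3.34832,-1.31331) → (-3.35,-1.31)
v3: (4,4.5) → rotate → (-2.08063,-5.64986) → ×s → (-1.87084,-5.08017) → (-1.87,-5.08)
v4: (-1.5,4) → rotate → (2.85701,-3.17608) → ×s → (2.56893,-2.85582) → (2.57,-2.86)
v5: (-2.5,1) → rotate → (2.69252,-0.01808) → ×s → (2.42103,-0.01626) → (2.42,-0.02)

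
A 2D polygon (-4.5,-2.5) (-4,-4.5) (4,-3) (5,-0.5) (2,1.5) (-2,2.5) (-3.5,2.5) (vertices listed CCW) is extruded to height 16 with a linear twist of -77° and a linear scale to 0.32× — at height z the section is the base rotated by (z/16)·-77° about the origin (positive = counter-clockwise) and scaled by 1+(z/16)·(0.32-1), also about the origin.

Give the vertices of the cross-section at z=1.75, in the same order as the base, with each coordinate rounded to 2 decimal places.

t = z/height = 1.75/16 = 0.109375
s = 1 + (scale-1)·z/height = 1 + (0.32-1)·1.75/16 = 0.925625
θ = twist·z/height = -77°·1.75/16 = -8.4219° = -0.146989 rad
cos θ = 0.989216, sin θ = -0.146461 (intermediates below are computed at full precision and shown rounded to 5 d.p.)
v1: (-4.5,-2.5) → rotate → (-4.81763,-1.81397) → ×s → (-4.45932,-1.67905) → (-4.46,-1.68)
v2: (-4,-4.5) → rotate → (-4.61594,-3.86563) → ×s → (-4.27263,-3.57813) → (-4.27,-3.58)
v3: (4,-3) → rotate → (3.51748,-3.55349) → ×s → (3.25587,-3.28920) → (3.26,-3.29)
v4: (5,-0.5) → rotate → (4.87285,-1.22691) → ×s → (4.51043,-1.13566) → (4.51,-1.14)
v5: (2,1.5) → rotate → (2.19812,1.19090) → ×s → (2.03464,1.10233) → (2.03,1.10)
v6: (-2,2.5) → rotate → (-1.61228,2.76596) → ×s → (-1.49237,2.56024) → (-1.49,2.56)
v7: (-3.5,2.5) → rotate → (-3.09611,2.98565) → ×s → (-2.86583,2.76360) → (-2.87,2.76)

Cross-section at z=1.75: (-4.46,-1.68) (-4.27,-3.58) (3.26,-3.29) (4.51,-1.14) (2.03,1.10) (-1.49,2.56) (-2.87,2.76)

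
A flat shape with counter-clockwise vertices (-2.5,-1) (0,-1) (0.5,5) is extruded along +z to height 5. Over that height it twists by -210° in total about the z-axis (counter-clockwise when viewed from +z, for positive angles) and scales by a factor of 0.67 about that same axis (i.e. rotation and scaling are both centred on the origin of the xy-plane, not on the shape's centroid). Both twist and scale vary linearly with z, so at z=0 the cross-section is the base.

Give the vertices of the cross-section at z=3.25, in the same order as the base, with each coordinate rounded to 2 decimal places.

t = z/height = 3.25/5 = 0.65
s = 1 + (scale-1)·z/height = 1 + (0.67-1)·3.25/5 = 0.785500
θ = twist·z/height = -210°·3.25/5 = -136.5000° = -2.382374 rad
cos θ = -0.725374, sin θ = -0.688355 (intermediates below are computed at full precision and shown rounded to 5 d.p.)
v1: (-2.5,-1) → rotate → (1.12508,2.44626) → ×s → (0.88375,1.92154) → (0.88,1.92)
v2: (0,-1) → rotate → (-0.68835,0.72537) → ×s → (-0.54070,0.56978) → (-0.54,0.57)
v3: (0.5,5) → rotate → (3.07909,-3.97105) → ×s → (2.41862,-3.11926) → (2.42,-3.12)

Cross-section at z=3.25: (0.88,1.92) (-0.54,0.57) (2.42,-3.12)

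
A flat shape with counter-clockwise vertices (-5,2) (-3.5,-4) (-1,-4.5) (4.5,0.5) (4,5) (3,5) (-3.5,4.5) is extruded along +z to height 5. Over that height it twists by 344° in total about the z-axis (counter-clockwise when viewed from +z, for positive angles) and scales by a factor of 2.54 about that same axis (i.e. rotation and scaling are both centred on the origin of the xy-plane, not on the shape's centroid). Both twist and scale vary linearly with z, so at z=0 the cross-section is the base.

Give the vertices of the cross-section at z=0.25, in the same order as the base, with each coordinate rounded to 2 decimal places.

t = z/height = 0.25/5 = 0.05
s = 1 + (scale-1)·z/height = 1 + (2.54-1)·0.25/5 = 1.077000
θ = twist·z/height = 344°·0.25/5 = 17.2000° = 0.300197 rad
cos θ = 0.955278, sin θ = 0.295708 (intermediates below are computed at full precision and shown rounded to 5 d.p.)
v1: (-5,2) → rotate → (-5.36781,0.43202) → ×s → (-5.78113,0.46528) → (-5.78,0.47)
v2: (-3.5,-4) → rotate → (-2.16064,-4.85609) → ×s → (-2.32701,-5.23001) → (-2.33,-5.23)
v3: (-1,-4.5) → rotate → (0.37541,-4.59446) → ×s → (0.40431,-4.94823) → (0.40,-4.95)
v4: (4.5,0.5) → rotate → (4.15090,1.80833) → ×s → (4.47052,1.94757) → (4.47,1.95)
v5: (4,5) → rotate → (2.34257,5.95922) → ×s → (2.52295,6.41808) → (2.52,6.42)
v6: (3,5) → rotate → (1.38729,5.66352) → ×s → (1.49412,6.09961) → (1.49,6.10)
v7: (-3.5,4.5) → rotate → (-4.67416,3.26377) → ×s → (-5.03407,3.51509) → (-5.03,3.52)

Cross-section at z=0.25: (-5.78,0.47) (-2.33,-5.23) (0.40,-4.95) (4.47,1.95) (2.52,6.42) (1.49,6.10) (-5.03,3.52)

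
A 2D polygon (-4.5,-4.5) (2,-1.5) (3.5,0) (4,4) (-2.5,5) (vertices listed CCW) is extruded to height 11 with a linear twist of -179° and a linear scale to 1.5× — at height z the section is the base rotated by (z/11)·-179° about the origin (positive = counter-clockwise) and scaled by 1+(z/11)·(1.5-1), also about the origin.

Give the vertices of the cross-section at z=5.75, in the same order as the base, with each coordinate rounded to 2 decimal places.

t = z/height = 5.75/11 = 0.522727
s = 1 + (scale-1)·z/height = 1 + (1.5-1)·5.75/11 = 1.261364
θ = twist·z/height = -179°·5.75/11 = -93.5682° = -1.633073 rad
cos θ = -0.062236, sin θ = -0.998061 (intermediates below are computed at full precision and shown rounded to 5 d.p.)
v1: (-4.5,-4.5) → rotate → (-4.21121,4.77134) → ×s → (-5.31187,6.01839) → (-5.31,6.02)
v2: (2,-1.5) → rotate → (-1.62156,-1.90277) → ×s → (-2.04538,-2.40008) → (-2.05,-2.40)
v3: (3.5,0) → rotate → (-0.21783,-3.49322) → ×s → (-0.27476,-4.40621) → (-0.27,-4.41)
v4: (4,4) → rotate → (3.74330,-4.24119) → ×s → (4.72166,-5.34968) → (4.72,-5.35)
v5: (-2.5,5) → rotate → (5.14590,2.18397) → ×s → (6.49085,2.75478) → (6.49,2.75)

Cross-section at z=5.75: (-5.31,6.02) (-2.05,-2.40) (-0.27,-4.41) (4.72,-5.35) (6.49,2.75)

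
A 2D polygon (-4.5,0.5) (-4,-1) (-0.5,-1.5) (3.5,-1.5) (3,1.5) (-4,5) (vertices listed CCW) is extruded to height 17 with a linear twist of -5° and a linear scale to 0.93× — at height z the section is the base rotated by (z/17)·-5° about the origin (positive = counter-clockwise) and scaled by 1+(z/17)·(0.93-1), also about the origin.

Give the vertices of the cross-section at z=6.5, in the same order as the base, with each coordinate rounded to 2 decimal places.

Cross-section at z=6.5: (-4.36,0.63) (-3.92,-0.84) (-0.54,-1.44) (3.36,-1.57) (2.97,1.36) (-3.73,4.99)

t = z/height = 6.5/17 = 0.382353
s = 1 + (scale-1)·z/height = 1 + (0.93-1)·6.5/17 = 0.973235
θ = twist·z/height = -5°·6.5/17 = -1.9118° = -0.033367 rad
cos θ = 0.999443, sin θ = -0.033360 (intermediates below are computed at full precision and shown rounded to 5 d.p.)
v1: (-4.5,0.5) → rotate → (-4.48082,0.64984) → ×s → (-4.36089,0.63245) → (-4.36,0.63)
v2: (-4,-1) → rotate → (-4.03113,-0.86600) → ×s → (-3.92324,-0.84282) → (-3.92,-0.84)
v3: (-0.5,-1.5) → rotate → (-0.54976,-1.48248) → ×s → (-0.53505,-1.44281) → (-0.54,-1.44)
v4: (3.5,-1.5) → rotate → (3.44801,-1.61593) → ×s → (3.35573,-1.57268) → (3.36,-1.57)
v5: (3,1.5) → rotate → (3.04837,1.39908) → ×s → (2.96678,1.36164) → (2.97,1.36)
v6: (-4,5) → rotate → (-3.83097,5.13066) → ×s → (-3.72844,4.99334) → (-3.73,4.99)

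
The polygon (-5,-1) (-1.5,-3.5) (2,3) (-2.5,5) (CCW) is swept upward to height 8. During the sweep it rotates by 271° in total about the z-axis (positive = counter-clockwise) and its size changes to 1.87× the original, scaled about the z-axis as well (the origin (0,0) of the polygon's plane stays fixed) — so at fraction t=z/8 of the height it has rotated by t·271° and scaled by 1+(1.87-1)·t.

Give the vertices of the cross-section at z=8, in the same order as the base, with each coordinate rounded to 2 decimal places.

t = z/height = 8/8 = 1
s = 1 + (scale-1)·z/height = 1 + (1.87-1)·8/8 = 1.870000
θ = twist·z/height = 271°·8/8 = 271.0000° = 4.729842 rad
cos θ = 0.017452, sin θ = -0.999848 (intermediates below are computed at full precision and shown rounded to 5 d.p.)
v1: (-5,-1) → rotate → (-1.08711,4.98179) → ×s → (-2.03290,9.31594) → (-2.03,9.32)
v2: (-1.5,-3.5) → rotate → (-3.52565,1.43869) → ×s → (-6.59296,2.69035) → (-6.59,2.69)
v3: (2,3) → rotate → (3.03445,-1.94734) → ×s → (5.67442,-3.64152) → (5.67,-3.64)
v4: (-2.5,5) → rotate → (4.95561,2.58688) → ×s → (9.26699,4.83747) → (9.27,4.84)

Cross-section at z=8: (-2.03,9.32) (-6.59,2.69) (5.67,-3.64) (9.27,4.84)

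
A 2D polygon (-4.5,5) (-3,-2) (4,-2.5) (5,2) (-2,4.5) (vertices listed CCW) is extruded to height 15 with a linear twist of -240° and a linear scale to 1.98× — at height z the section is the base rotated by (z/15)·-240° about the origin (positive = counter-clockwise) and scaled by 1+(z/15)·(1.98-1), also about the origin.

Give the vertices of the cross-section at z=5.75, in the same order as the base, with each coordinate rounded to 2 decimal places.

Cross-section at z=5.75: (7.09,5.95) (-2.61,4.22) (-3.63,-5.38) (2.51,-6.97) (6.28,2.53)

t = z/height = 5.75/15 = 0.383333
s = 1 + (scale-1)·z/height = 1 + (1.98-1)·5.75/15 = 1.375667
θ = twist·z/height = -240°·5.75/15 = -92.0000° = -1.605703 rad
cos θ = -0.034899, sin θ = -0.999391 (intermediates below are computed at full precision and shown rounded to 5 d.p.)
v1: (-4.5,5) → rotate → (5.15400,4.32276) → ×s → (7.09019,5.94668) → (7.09,5.95)
v2: (-3,-2) → rotate → (-1.89408,3.06797) → ×s → (-2.60563,4.22051) → (-2.61,4.22)
v3: (4,-2.5) → rotate → (-2.63808,-3.91031) → ×s → (-3.62911,-5.37929) → (-3.63,-5.38)
v4: (5,2) → rotate → (1.82428,-5.06675) → ×s → (2.50961,-6.97016) → (2.51,-6.97)
v5: (-2,4.5) → rotate → (4.56706,1.84173) → ×s → (6.28275,2.53361) → (6.28,2.53)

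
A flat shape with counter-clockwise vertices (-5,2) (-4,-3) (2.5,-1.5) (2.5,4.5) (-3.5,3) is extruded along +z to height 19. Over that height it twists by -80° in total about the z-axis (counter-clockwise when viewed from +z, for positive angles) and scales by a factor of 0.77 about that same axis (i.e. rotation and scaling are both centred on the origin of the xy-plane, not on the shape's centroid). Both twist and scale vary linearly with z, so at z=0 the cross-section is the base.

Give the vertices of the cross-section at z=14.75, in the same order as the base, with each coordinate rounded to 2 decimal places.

t = z/height = 14.75/19 = 0.776316
s = 1 + (scale-1)·z/height = 1 + (0.77-1)·14.75/19 = 0.821447
θ = twist·z/height = -80°·14.75/19 = -62.1053° = -1.083941 rad
cos θ = 0.467849, sin θ = -0.883809 (intermediates below are computed at full precision and shown rounded to 5 d.p.)
v1: (-5,2) → rotate → (-0.57163,5.35474) → ×s → (-0.46956,4.39864) → (-0.47,4.40)
v2: (-4,-3) → rotate → (-4.52282,2.13169) → ×s → (-3.71526,1.75107) → (-3.72,1.75)
v3: (2.5,-1.5) → rotate → (-0.15609,-2.91129) → ×s → (-0.12822,-2.39148) → (-0.13,-2.39)
v4: (2.5,4.5) → rotate → (5.14676,-0.10420) → ×s → (4.22779,-0.08560) → (4.23,-0.09)
v5: (-3.5,3) → rotate → (1.01396,4.49688) → ×s → (0.83291,3.69395) → (0.83,3.69)

Cross-section at z=14.75: (-0.47,4.40) (-3.72,1.75) (-0.13,-2.39) (4.23,-0.09) (0.83,3.69)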